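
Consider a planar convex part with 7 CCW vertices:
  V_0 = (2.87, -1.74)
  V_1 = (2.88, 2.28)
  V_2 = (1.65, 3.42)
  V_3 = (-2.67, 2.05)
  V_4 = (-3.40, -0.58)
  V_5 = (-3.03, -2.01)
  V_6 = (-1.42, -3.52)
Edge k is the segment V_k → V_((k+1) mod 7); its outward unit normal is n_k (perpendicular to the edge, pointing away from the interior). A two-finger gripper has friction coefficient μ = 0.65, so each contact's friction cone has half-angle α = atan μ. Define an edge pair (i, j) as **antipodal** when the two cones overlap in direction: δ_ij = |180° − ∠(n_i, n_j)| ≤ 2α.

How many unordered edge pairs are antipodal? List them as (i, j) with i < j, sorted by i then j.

count = 10; pairs: (0,3), (0,4), (0,5), (1,3), (1,4), (1,5), (1,6), (2,5), (2,6), (3,6)

α = atan 0.65 = 33.02°;  2α = 66.05°
n_0 = (+1.0000, -0.0025)
n_1 = (+0.6798, +0.7334)
n_2 = (-0.3023, +0.9532)
n_3 = (-0.9636, +0.2675)
n_4 = (-0.9681, -0.2505)
n_5 = (-0.6841, -0.7294)
n_6 = (+0.3832, -0.9236)
  (0,1): δ = 132.68°  ·
  (0,2): δ = 72.26°  ·
  (0,3): δ = 15.37°  ✓
  (0,4): δ = 14.65°  ✓
  (0,5): δ = 46.98°  ✓
  (0,6): δ = 112.68°  ·
  (1,2): δ = 119.58°  ·
  (1,3): δ = 62.69°  ✓
  (1,4): δ = 32.67°  ✓
  (1,5): δ = 0.34°  ✓
  (1,6): δ = 65.36°  ✓
  (2,3): δ = 123.11°  ·
  (2,4): δ = 93.09°  ·
  (2,5): δ = 60.76°  ✓
  (2,6): δ = 4.94°  ✓
  (3,4): δ = 149.98°  ·
  (3,5): δ = 117.65°  ·
  (3,6): δ = 51.95°  ✓
  (4,5): δ = 147.67°  ·
  (4,6): δ = 81.97°  ·
  (5,6): δ = 114.30°  ·
antipodal pairs: 10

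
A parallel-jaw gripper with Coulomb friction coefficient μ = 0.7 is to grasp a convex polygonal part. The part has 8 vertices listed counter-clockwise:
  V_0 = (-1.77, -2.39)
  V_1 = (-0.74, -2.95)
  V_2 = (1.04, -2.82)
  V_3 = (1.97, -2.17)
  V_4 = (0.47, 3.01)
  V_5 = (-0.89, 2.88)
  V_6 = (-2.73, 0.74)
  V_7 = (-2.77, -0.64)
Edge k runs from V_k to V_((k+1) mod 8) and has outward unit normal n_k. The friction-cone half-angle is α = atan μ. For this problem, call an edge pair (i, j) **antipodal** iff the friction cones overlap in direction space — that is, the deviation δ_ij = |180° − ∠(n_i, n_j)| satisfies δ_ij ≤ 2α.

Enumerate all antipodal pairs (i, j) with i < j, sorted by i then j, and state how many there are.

count = 11; pairs: (0,3), (0,4), (1,4), (1,5), (2,4), (2,5), (2,6), (3,5), (3,6), (3,7), (4,7)

α = atan 0.7 = 34.99°;  2α = 69.98°
n_0 = (-0.4777, -0.8785)
n_1 = (+0.0728, -0.9973)
n_2 = (+0.5729, -0.8196)
n_3 = (+0.9605, +0.2781)
n_4 = (-0.0952, +0.9955)
n_5 = (-0.7583, +0.6520)
n_6 = (-0.9996, +0.0290)
n_7 = (-0.8682, -0.4961)
  (0,1): δ = 147.29°  ·
  (0,2): δ = 116.52°  ·
  (0,3): δ = 45.32°  ✓
  (0,4): δ = 33.99°  ✓
  (0,5): δ = 77.84°  ·
  (0,6): δ = 116.87°  ·
  (0,7): δ = 148.28°  ·
  (1,2): δ = 149.23°  ·
  (1,3): δ = 78.03°  ·
  (1,4): δ = 1.28°  ✓
  (1,5): δ = 45.13°  ✓
  (1,6): δ = 84.16°  ·
  (1,7): δ = 115.57°  ·
  (2,3): δ = 108.80°  ·
  (2,4): δ = 29.49°  ✓
  (2,5): δ = 14.36°  ✓
  (2,6): δ = 53.39°  ✓
  (2,7): δ = 84.79°  ·
  (3,4): δ = 100.69°  ·
  (3,5): δ = 56.84°  ✓
  (3,6): δ = 17.81°  ✓
  (3,7): δ = 13.60°  ✓
  (4,5): δ = 136.15°  ·
  (4,6): δ = 97.12°  ·
  (4,7): δ = 65.72°  ✓
  (5,6): δ = 140.97°  ·
  (5,7): δ = 109.57°  ·
  (6,7): δ = 148.59°  ·
antipodal pairs: 11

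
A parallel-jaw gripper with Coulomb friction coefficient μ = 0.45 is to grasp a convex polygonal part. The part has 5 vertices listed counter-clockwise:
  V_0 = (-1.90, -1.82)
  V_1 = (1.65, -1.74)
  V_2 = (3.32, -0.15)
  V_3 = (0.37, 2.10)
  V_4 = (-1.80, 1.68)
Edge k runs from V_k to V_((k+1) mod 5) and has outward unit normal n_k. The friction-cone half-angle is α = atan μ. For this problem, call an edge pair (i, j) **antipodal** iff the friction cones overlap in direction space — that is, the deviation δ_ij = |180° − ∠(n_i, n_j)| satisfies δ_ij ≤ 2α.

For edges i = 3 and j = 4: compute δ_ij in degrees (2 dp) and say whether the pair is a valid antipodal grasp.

α = atan 0.45 = 24.23°;  2α = 48.46°
edge 3: e_3 = (-2.17, -0.42);  n_3 = (-0.1900, +0.9818)
edge 4: e_4 = (-0.10, -3.50);  n_4 = (-0.9996, +0.0286)
∠(n_3, n_4) = 77.41°
δ = |180° − 77.41°| = 102.59°
102.59° > 2α = 48.46°  →  invalid

δ = 102.59°, invalid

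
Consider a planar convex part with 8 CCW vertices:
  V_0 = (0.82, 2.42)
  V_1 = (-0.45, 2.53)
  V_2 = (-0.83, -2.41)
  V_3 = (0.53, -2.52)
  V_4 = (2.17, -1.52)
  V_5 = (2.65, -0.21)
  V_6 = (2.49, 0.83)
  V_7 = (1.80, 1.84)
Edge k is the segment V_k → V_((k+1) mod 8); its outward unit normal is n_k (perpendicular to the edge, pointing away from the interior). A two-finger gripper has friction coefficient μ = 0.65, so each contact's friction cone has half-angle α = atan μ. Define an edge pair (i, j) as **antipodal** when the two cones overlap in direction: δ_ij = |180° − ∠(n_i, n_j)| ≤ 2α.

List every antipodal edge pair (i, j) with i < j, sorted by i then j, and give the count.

α = atan 0.65 = 33.02°;  2α = 66.05°
n_0 = (+0.0863, +0.9963)
n_1 = (-0.9971, +0.0767)
n_2 = (-0.0806, -0.9967)
n_3 = (+0.5206, -0.8538)
n_4 = (+0.9390, -0.3440)
n_5 = (+0.9884, +0.1521)
n_6 = (+0.8257, +0.5641)
n_7 = (+0.5093, +0.8606)
  (0,1): δ = 89.45°  ·
  (0,2): δ = 0.33°  ✓
  (0,3): δ = 36.32°  ✓
  (0,4): δ = 74.83°  ·
  (0,5): δ = 103.70°  ·
  (0,6): δ = 129.29°  ·
  (0,7): δ = 154.33°  ·
  (1,2): δ = 90.23°  ·
  (1,3): δ = 54.23°  ✓
  (1,4): δ = 15.72°  ✓
  (1,5): δ = 13.14°  ✓
  (1,6): δ = 38.74°  ✓
  (1,7): δ = 63.78°  ✓
  (2,3): δ = 144.00°  ·
  (2,4): δ = 105.50°  ·
  (2,5): δ = 76.63°  ·
  (2,6): δ = 51.04°  ✓
  (2,7): δ = 25.99°  ✓
  (3,4): δ = 141.50°  ·
  (3,5): δ = 112.63°  ·
  (3,6): δ = 87.03°  ·
  (3,7): δ = 61.99°  ✓
  (4,5): δ = 151.13°  ·
  (4,6): δ = 125.54°  ·
  (4,7): δ = 100.50°  ·
  (5,6): δ = 154.41°  ·
  (5,7): δ = 129.36°  ·
  (6,7): δ = 154.96°  ·
antipodal pairs: 10

count = 10; pairs: (0,2), (0,3), (1,3), (1,4), (1,5), (1,6), (1,7), (2,6), (2,7), (3,7)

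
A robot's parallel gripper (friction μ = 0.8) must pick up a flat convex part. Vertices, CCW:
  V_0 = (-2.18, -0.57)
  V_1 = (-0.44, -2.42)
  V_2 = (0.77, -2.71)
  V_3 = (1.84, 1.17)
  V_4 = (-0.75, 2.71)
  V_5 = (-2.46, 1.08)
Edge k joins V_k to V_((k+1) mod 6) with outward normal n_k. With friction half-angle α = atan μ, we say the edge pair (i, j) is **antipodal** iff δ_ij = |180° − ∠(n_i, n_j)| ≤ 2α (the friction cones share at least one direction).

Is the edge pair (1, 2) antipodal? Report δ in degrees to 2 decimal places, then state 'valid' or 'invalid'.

δ = 91.94°, invalid

α = atan 0.8 = 38.66°;  2α = 77.32°
edge 1: e_1 = (+1.21, -0.29);  n_1 = (-0.2331, -0.9725)
edge 2: e_2 = (+1.07, +3.88);  n_2 = (+0.9640, -0.2658)
∠(n_1, n_2) = 88.06°
δ = |180° − 88.06°| = 91.94°
91.94° > 2α = 77.32°  →  invalid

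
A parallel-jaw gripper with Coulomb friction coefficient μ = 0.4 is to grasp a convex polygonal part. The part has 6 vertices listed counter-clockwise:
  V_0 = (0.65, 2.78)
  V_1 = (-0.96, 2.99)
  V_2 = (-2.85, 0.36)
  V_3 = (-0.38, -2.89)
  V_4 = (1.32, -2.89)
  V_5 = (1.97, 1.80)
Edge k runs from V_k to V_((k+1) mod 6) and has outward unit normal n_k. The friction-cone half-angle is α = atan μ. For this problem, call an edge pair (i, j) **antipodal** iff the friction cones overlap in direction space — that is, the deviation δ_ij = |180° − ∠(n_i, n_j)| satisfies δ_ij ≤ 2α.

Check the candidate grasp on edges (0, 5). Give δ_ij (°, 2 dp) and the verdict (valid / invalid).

α = atan 0.4 = 21.80°;  2α = 43.60°
edge 0: e_0 = (-1.61, +0.21);  n_0 = (+0.1293, +0.9916)
edge 5: e_5 = (-1.32, +0.98);  n_5 = (+0.5961, +0.8029)
∠(n_0, n_5) = 29.16°
δ = |180° − 29.16°| = 150.84°
150.84° > 2α = 43.60°  →  invalid

δ = 150.84°, invalid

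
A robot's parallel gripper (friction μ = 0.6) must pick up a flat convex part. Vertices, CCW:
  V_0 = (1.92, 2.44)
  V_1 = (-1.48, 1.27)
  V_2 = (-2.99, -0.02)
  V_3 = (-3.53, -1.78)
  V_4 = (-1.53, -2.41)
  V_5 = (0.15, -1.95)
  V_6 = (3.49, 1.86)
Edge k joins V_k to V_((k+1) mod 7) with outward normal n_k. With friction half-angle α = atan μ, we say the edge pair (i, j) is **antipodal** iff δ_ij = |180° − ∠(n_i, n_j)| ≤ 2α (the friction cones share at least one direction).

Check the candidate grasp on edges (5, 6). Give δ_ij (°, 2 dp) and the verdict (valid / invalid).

α = atan 0.6 = 30.96°;  2α = 61.93°
edge 5: e_5 = (+3.34, +3.81);  n_5 = (+0.7520, -0.6592)
edge 6: e_6 = (-1.57, +0.58);  n_6 = (+0.3465, +0.9380)
∠(n_5, n_6) = 110.96°
δ = |180° − 110.96°| = 69.04°
69.04° > 2α = 61.93°  →  invalid

δ = 69.04°, invalid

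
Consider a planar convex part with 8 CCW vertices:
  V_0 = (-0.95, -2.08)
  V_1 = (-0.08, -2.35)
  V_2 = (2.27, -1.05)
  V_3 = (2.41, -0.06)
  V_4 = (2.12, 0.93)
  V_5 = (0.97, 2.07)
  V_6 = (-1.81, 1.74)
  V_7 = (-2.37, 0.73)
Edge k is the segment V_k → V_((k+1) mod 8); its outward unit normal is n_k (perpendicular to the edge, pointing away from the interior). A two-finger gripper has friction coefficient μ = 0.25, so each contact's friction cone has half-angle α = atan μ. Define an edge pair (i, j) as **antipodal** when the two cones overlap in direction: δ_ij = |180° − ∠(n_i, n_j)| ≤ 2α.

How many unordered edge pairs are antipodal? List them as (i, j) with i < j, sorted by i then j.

count = 6; pairs: (0,4), (0,5), (1,5), (2,6), (3,7), (4,7)

α = atan 0.25 = 14.04°;  2α = 28.07°
n_0 = (-0.2964, -0.9551)
n_1 = (+0.4841, -0.8750)
n_2 = (+0.9901, -0.1400)
n_3 = (+0.9597, +0.2811)
n_4 = (+0.7040, +0.7102)
n_5 = (-0.1179, +0.9930)
n_6 = (-0.8746, +0.4849)
n_7 = (-0.8925, -0.4510)
  (0,1): δ = 133.81°  ·
  (0,2): δ = 80.81°  ·
  (0,3): δ = 56.43°  ·
  (0,4): δ = 27.51°  ✓
  (0,5): δ = 24.01°  ✓
  (0,6): δ = 78.24°  ·
  (0,7): δ = 134.05°  ·
  (1,2): δ = 127.00°  ·
  (1,3): δ = 102.62°  ·
  (1,4): δ = 73.70°  ·
  (1,5): δ = 22.18°  ✓
  (1,6): δ = 32.04°  ·
  (1,7): δ = 87.86°  ·
  (2,3): δ = 155.62°  ·
  (2,4): δ = 126.70°  ·
  (2,5): δ = 75.18°  ·
  (2,6): δ = 20.96°  ✓
  (2,7): δ = 34.86°  ·
  (3,4): δ = 151.08°  ·
  (3,5): δ = 99.56°  ·
  (3,6): δ = 45.33°  ·
  (3,7): δ = 10.48°  ✓
  (4,5): δ = 128.48°  ·
  (4,6): δ = 74.26°  ·
  (4,7): δ = 18.44°  ✓
  (5,6): δ = 125.78°  ·
  (5,7): δ = 69.96°  ·
  (6,7): δ = 124.18°  ·
antipodal pairs: 6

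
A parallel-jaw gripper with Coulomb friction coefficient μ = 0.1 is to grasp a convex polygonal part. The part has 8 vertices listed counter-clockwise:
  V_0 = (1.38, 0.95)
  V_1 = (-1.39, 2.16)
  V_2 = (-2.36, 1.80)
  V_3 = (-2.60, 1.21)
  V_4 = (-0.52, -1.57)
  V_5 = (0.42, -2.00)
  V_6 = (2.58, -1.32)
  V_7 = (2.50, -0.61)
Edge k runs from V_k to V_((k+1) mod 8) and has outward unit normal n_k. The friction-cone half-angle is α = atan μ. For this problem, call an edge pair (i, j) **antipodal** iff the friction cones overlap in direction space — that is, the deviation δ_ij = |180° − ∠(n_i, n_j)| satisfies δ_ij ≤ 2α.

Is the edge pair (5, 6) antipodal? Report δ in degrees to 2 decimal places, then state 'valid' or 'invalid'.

α = atan 0.1 = 5.71°;  2α = 11.42°
edge 5: e_5 = (+2.16, +0.68);  n_5 = (+0.3003, -0.9538)
edge 6: e_6 = (-0.08, +0.71);  n_6 = (+0.9937, +0.1120)
∠(n_5, n_6) = 78.95°
δ = |180° − 78.95°| = 101.05°
101.05° > 2α = 11.42°  →  invalid

δ = 101.05°, invalid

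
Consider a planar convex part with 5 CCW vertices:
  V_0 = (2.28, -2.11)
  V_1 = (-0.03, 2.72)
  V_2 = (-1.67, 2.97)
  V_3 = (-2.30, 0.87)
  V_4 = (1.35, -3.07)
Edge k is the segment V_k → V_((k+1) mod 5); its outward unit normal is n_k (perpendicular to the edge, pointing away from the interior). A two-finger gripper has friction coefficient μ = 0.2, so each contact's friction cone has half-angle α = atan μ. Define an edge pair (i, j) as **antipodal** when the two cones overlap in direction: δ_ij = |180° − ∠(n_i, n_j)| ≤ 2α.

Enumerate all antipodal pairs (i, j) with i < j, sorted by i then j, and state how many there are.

α = atan 0.2 = 11.31°;  2α = 22.62°
n_0 = (+0.9021, +0.4315)
n_1 = (+0.1507, +0.9886)
n_2 = (-0.9578, +0.2873)
n_3 = (-0.7336, -0.6796)
n_4 = (+0.7182, -0.6958)
  (0,1): δ = 124.23°  ·
  (0,2): δ = 42.26°  ·
  (0,3): δ = 17.25°  ✓
  (0,4): δ = 110.35°  ·
  (1,2): δ = 98.03°  ·
  (1,3): δ = 38.52°  ·
  (1,4): δ = 54.58°  ·
  (2,3): δ = 120.49°  ·
  (2,4): δ = 27.39°  ·
  (3,4): δ = 86.90°  ·
antipodal pairs: 1

count = 1; pairs: (0,3)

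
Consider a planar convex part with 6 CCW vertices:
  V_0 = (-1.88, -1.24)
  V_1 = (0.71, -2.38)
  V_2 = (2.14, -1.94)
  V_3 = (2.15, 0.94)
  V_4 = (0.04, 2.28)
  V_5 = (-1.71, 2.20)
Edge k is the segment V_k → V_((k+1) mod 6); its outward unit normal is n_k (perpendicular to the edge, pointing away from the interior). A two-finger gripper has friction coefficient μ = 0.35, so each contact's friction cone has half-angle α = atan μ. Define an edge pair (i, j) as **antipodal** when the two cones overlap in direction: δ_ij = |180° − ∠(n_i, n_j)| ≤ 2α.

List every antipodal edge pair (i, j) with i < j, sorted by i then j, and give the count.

count = 4; pairs: (0,3), (0,4), (1,4), (2,5)

α = atan 0.35 = 19.29°;  2α = 38.58°
n_0 = (-0.4029, -0.9153)
n_1 = (+0.2941, -0.9558)
n_2 = (+1.0000, -0.0035)
n_3 = (+0.5361, +0.8442)
n_4 = (-0.0457, +0.9990)
n_5 = (-0.9988, +0.0494)
  (0,1): δ = 139.14°  ·
  (0,2): δ = 66.44°  ·
  (0,3): δ = 8.66°  ✓
  (0,4): δ = 26.37°  ✓
  (0,5): δ = 110.93°  ·
  (1,2): δ = 107.30°  ·
  (1,3): δ = 49.52°  ·
  (1,4): δ = 14.49°  ✓
  (1,5): δ = 70.07°  ·
  (2,3): δ = 122.22°  ·
  (2,4): δ = 87.18°  ·
  (2,5): δ = 2.63°  ✓
  (3,4): δ = 144.96°  ·
  (3,5): δ = 60.41°  ·
  (4,5): δ = 95.45°  ·
antipodal pairs: 4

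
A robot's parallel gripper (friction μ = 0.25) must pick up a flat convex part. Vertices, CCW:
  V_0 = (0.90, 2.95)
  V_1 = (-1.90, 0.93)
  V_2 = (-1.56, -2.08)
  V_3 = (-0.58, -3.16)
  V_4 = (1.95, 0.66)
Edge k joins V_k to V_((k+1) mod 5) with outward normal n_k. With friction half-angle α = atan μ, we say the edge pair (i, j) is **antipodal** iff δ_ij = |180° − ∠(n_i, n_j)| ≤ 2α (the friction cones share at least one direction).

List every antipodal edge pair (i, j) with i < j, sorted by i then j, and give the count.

α = atan 0.25 = 14.04°;  2α = 28.07°
n_0 = (-0.5851, +0.8110)
n_1 = (-0.9937, -0.1122)
n_2 = (-0.7406, -0.6720)
n_3 = (+0.8337, -0.5522)
n_4 = (+0.9090, +0.4168)
  (0,1): δ = 119.36°  ·
  (0,2): δ = 83.59°  ·
  (0,3): δ = 20.68°  ✓
  (0,4): δ = 78.82°  ·
  (1,2): δ = 144.22°  ·
  (1,3): δ = 39.96°  ·
  (1,4): δ = 18.19°  ✓
  (2,3): δ = 75.74°  ·
  (2,4): δ = 17.59°  ✓
  (3,4): δ = 121.85°  ·
antipodal pairs: 3

count = 3; pairs: (0,3), (1,4), (2,4)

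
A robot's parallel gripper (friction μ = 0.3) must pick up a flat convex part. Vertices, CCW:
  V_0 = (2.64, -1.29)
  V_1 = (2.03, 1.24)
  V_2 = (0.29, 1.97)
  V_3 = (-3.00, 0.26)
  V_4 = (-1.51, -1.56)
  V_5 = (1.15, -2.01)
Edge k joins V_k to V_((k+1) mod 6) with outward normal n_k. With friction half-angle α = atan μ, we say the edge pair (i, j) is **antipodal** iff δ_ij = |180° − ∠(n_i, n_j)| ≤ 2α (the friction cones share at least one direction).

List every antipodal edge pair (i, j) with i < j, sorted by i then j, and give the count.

count = 4; pairs: (0,3), (1,3), (1,4), (2,5)

α = atan 0.3 = 16.70°;  2α = 33.40°
n_0 = (+0.9721, +0.2344)
n_1 = (+0.3869, +0.9221)
n_2 = (-0.4612, +0.8873)
n_3 = (-0.7738, -0.6335)
n_4 = (-0.1668, -0.9860)
n_5 = (+0.4351, -0.9004)
  (0,1): δ = 126.32°  ·
  (0,2): δ = 76.09°  ·
  (0,3): δ = 25.75°  ✓
  (0,4): δ = 66.84°  ·
  (0,5): δ = 102.24°  ·
  (1,2): δ = 129.78°  ·
  (1,3): δ = 27.93°  ✓
  (1,4): δ = 13.16°  ✓
  (1,5): δ = 48.55°  ·
  (2,3): δ = 78.16°  ·
  (2,4): δ = 37.07°  ·
  (2,5): δ = 1.67°  ✓
  (3,4): δ = 138.91°  ·
  (3,5): δ = 103.52°  ·
  (4,5): δ = 144.61°  ·
antipodal pairs: 4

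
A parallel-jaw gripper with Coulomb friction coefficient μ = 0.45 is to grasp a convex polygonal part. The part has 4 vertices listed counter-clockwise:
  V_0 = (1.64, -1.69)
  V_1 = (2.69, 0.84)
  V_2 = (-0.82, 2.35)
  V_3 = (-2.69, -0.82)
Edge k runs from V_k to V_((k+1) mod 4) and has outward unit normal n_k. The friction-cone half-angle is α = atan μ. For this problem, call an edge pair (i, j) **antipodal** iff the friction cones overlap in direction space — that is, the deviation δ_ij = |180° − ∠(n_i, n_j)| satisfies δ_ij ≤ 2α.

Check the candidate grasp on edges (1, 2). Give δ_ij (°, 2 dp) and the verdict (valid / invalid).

α = atan 0.45 = 24.23°;  2α = 48.46°
edge 1: e_1 = (-3.51, +1.51);  n_1 = (+0.3952, +0.9186)
edge 2: e_2 = (-1.87, -3.17);  n_2 = (-0.8613, +0.5081)
∠(n_1, n_2) = 82.74°
δ = |180° − 82.74°| = 97.26°
97.26° > 2α = 48.46°  →  invalid

δ = 97.26°, invalid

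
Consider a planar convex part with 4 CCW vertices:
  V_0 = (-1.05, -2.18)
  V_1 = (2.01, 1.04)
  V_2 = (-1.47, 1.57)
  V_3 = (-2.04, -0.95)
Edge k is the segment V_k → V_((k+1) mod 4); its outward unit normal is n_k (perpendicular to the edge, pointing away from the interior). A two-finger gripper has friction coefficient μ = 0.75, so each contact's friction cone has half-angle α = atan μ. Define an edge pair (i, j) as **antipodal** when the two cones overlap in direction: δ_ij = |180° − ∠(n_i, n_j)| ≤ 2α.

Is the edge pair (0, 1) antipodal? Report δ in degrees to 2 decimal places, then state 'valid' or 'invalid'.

δ = 55.12°, valid

α = atan 0.75 = 36.87°;  2α = 73.74°
edge 0: e_0 = (+3.06, +3.22);  n_0 = (+0.7249, -0.6889)
edge 1: e_1 = (-3.48, +0.53);  n_1 = (+0.1506, +0.9886)
∠(n_0, n_1) = 124.88°
δ = |180° − 124.88°| = 55.12°
55.12° ≤ 2α = 73.74°  →  valid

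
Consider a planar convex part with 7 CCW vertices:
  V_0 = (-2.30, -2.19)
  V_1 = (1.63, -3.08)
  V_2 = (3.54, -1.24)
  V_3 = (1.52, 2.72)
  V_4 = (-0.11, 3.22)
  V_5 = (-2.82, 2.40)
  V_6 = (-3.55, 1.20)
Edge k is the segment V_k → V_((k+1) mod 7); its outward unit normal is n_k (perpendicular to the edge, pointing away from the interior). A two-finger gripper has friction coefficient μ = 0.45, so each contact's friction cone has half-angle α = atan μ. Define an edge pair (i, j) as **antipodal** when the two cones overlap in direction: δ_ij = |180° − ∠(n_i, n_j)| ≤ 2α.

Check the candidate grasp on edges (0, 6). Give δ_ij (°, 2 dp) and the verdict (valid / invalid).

α = atan 0.45 = 24.23°;  2α = 48.46°
edge 0: e_0 = (+3.93, -0.89);  n_0 = (-0.2209, -0.9753)
edge 6: e_6 = (+1.25, -3.39);  n_6 = (-0.9382, -0.3460)
∠(n_0, n_6) = 57.00°
δ = |180° − 57.00°| = 123.00°
123.00° > 2α = 48.46°  →  invalid

δ = 123.00°, invalid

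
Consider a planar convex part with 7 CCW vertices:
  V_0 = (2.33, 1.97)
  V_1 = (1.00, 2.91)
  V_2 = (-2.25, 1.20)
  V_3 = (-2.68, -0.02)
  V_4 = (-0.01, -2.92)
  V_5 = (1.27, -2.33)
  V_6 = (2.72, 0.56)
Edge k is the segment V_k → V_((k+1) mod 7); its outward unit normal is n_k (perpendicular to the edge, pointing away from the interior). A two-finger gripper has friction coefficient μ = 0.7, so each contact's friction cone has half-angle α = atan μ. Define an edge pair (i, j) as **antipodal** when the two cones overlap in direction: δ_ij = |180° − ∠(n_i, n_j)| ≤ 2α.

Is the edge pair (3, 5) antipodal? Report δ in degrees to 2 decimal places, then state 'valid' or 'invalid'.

α = atan 0.7 = 34.99°;  2α = 69.98°
edge 3: e_3 = (+2.67, -2.90);  n_3 = (-0.7357, -0.6773)
edge 5: e_5 = (+1.45, +2.89);  n_5 = (+0.8938, -0.4485)
∠(n_3, n_5) = 110.72°
δ = |180° − 110.72°| = 69.28°
69.28° ≤ 2α = 69.98°  →  valid

δ = 69.28°, valid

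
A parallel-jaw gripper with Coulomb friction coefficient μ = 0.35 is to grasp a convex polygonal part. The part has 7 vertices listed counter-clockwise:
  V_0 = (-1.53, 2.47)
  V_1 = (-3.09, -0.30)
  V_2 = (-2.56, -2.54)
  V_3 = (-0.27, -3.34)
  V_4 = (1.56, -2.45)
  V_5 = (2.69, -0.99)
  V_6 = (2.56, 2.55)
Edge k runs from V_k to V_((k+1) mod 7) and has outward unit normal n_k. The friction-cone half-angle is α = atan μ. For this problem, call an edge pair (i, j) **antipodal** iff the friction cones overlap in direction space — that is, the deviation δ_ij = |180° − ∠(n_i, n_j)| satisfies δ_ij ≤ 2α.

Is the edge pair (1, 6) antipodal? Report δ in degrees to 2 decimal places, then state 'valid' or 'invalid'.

δ = 77.81°, invalid

α = atan 0.35 = 19.29°;  2α = 38.58°
edge 1: e_1 = (+0.53, -2.24);  n_1 = (-0.9731, -0.2302)
edge 6: e_6 = (-4.09, -0.08);  n_6 = (-0.0196, +0.9998)
∠(n_1, n_6) = 102.19°
δ = |180° − 102.19°| = 77.81°
77.81° > 2α = 38.58°  →  invalid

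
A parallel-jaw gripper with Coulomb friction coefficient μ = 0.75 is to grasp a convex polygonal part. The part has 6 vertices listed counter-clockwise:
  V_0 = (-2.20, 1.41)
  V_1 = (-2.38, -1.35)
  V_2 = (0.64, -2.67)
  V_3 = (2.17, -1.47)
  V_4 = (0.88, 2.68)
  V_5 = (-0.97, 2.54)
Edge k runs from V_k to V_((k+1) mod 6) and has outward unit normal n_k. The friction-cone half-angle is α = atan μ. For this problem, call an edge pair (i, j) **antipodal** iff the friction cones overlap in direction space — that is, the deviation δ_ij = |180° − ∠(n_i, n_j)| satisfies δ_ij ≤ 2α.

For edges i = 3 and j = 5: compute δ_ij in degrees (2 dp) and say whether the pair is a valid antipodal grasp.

δ = 64.69°, valid

α = atan 0.75 = 36.87°;  2α = 73.74°
edge 3: e_3 = (-1.29, +4.15);  n_3 = (+0.9549, +0.2968)
edge 5: e_5 = (-1.23, -1.13);  n_5 = (-0.6765, +0.7364)
∠(n_3, n_5) = 115.31°
δ = |180° − 115.31°| = 64.69°
64.69° ≤ 2α = 73.74°  →  valid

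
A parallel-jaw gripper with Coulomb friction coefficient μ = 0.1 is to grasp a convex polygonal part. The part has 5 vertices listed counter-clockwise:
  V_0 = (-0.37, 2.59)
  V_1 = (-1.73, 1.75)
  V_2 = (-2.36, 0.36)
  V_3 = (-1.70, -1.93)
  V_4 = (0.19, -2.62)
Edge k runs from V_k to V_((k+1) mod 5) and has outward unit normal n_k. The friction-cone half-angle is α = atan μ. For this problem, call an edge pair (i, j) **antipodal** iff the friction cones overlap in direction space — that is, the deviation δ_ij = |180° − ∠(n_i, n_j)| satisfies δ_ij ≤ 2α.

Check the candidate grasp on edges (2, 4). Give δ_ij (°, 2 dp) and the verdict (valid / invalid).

δ = 9.94°, valid

α = atan 0.1 = 5.71°;  2α = 11.42°
edge 2: e_2 = (+0.66, -2.29);  n_2 = (-0.9609, -0.2769)
edge 4: e_4 = (-0.56, +5.21);  n_4 = (+0.9943, +0.1069)
∠(n_2, n_4) = 170.06°
δ = |180° − 170.06°| = 9.94°
9.94° ≤ 2α = 11.42°  →  valid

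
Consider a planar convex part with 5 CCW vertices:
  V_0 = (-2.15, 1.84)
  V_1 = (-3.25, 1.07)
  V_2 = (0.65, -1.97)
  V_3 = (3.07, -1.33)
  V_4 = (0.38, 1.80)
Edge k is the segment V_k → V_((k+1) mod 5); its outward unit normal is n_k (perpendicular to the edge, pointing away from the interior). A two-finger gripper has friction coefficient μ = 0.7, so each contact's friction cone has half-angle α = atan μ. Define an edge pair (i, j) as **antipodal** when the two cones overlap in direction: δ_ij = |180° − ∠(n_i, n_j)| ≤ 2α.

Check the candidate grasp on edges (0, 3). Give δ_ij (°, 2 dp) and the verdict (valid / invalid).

δ = 95.68°, invalid

α = atan 0.7 = 34.99°;  2α = 69.98°
edge 0: e_0 = (-1.10, -0.77);  n_0 = (-0.5735, +0.8192)
edge 3: e_3 = (-2.69, +3.13);  n_3 = (+0.7584, +0.6518)
∠(n_0, n_3) = 84.32°
δ = |180° − 84.32°| = 95.68°
95.68° > 2α = 69.98°  →  invalid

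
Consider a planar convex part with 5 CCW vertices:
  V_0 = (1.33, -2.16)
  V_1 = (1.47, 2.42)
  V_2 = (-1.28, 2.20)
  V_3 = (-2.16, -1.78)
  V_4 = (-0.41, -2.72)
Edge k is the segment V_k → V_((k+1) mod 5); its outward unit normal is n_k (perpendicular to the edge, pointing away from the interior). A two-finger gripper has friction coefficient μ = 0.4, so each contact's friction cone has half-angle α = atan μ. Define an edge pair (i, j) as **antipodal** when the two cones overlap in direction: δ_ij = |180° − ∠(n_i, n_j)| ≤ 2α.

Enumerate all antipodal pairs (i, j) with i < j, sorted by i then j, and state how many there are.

count = 3; pairs: (0,2), (1,3), (1,4)

α = atan 0.4 = 21.80°;  2α = 43.60°
n_0 = (+0.9995, -0.0306)
n_1 = (-0.0797, +0.9968)
n_2 = (-0.9764, +0.2159)
n_3 = (-0.4732, -0.8810)
n_4 = (+0.3064, -0.9519)
  (0,1): δ = 83.68°  ·
  (0,2): δ = 10.72°  ✓
  (0,3): δ = 63.51°  ·
  (0,4): δ = 109.59°  ·
  (1,2): δ = 107.04°  ·
  (1,3): δ = 32.82°  ✓
  (1,4): δ = 13.27°  ✓
  (2,3): δ = 105.77°  ·
  (2,4): δ = 59.69°  ·
  (3,4): δ = 133.92°  ·
antipodal pairs: 3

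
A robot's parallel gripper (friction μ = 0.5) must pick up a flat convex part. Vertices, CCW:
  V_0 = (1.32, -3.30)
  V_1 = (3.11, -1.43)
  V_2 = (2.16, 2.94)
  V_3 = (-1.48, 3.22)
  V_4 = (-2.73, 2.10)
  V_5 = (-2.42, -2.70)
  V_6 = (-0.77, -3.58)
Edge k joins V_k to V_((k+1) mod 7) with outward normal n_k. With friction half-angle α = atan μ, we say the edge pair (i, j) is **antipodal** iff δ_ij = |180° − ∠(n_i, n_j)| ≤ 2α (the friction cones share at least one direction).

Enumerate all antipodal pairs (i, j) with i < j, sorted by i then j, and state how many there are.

α = atan 0.5 = 26.57°;  2α = 53.13°
n_0 = (+0.7224, -0.6915)
n_1 = (+0.9772, +0.2124)
n_2 = (+0.0767, +0.9971)
n_3 = (-0.6673, +0.7448)
n_4 = (-0.9979, -0.0644)
n_5 = (-0.4706, -0.8824)
n_6 = (+0.1328, -0.9911)
  (0,1): δ = 123.99°  ·
  (0,2): δ = 50.65°  ✓
  (0,3): δ = 4.39°  ✓
  (0,4): δ = 47.44°  ✓
  (0,5): δ = 105.68°  ·
  (0,6): δ = 141.38°  ·
  (1,2): δ = 106.66°  ·
  (1,3): δ = 60.40°  ·
  (1,4): δ = 8.57°  ✓
  (1,5): δ = 49.66°  ✓
  (1,6): δ = 85.37°  ·
  (2,3): δ = 133.74°  ·
  (2,4): δ = 81.91°  ·
  (2,5): δ = 23.67°  ✓
  (2,6): δ = 12.03°  ✓
  (3,4): δ = 128.17°  ·
  (3,5): δ = 69.93°  ·
  (3,6): δ = 34.23°  ✓
  (4,5): δ = 121.77°  ·
  (4,6): δ = 86.06°  ·
  (5,6): δ = 144.30°  ·
antipodal pairs: 8

count = 8; pairs: (0,2), (0,3), (0,4), (1,4), (1,5), (2,5), (2,6), (3,6)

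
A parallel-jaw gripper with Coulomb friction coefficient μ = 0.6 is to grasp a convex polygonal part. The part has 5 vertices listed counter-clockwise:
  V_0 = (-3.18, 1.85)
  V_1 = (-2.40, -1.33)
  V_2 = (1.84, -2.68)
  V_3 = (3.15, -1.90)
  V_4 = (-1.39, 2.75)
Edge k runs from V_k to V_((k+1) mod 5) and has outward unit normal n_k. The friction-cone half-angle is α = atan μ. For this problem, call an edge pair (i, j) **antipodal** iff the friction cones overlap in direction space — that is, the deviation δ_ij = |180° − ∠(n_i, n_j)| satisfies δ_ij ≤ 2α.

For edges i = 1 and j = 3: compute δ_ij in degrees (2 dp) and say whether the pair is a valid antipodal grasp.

α = atan 0.6 = 30.96°;  2α = 61.93°
edge 1: e_1 = (+4.24, -1.35);  n_1 = (-0.3034, -0.9529)
edge 3: e_3 = (-4.54, +4.65);  n_3 = (+0.7155, +0.6986)
∠(n_1, n_3) = 151.98°
δ = |180° − 151.98°| = 28.02°
28.02° ≤ 2α = 61.93°  →  valid

δ = 28.02°, valid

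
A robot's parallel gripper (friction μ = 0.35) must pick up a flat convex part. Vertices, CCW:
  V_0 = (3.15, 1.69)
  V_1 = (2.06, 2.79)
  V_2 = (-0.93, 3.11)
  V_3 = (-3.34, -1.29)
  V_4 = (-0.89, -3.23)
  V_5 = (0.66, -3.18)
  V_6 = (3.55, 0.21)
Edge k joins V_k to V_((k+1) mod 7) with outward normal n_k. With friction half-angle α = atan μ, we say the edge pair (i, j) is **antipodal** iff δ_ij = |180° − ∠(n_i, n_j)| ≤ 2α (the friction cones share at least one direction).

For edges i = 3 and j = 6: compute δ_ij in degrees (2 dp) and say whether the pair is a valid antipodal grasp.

δ = 36.50°, valid

α = atan 0.35 = 19.29°;  2α = 38.58°
edge 3: e_3 = (+2.45, -1.94);  n_3 = (-0.6208, -0.7840)
edge 6: e_6 = (-0.40, +1.48);  n_6 = (+0.9654, +0.2609)
∠(n_3, n_6) = 143.50°
δ = |180° − 143.50°| = 36.50°
36.50° ≤ 2α = 38.58°  →  valid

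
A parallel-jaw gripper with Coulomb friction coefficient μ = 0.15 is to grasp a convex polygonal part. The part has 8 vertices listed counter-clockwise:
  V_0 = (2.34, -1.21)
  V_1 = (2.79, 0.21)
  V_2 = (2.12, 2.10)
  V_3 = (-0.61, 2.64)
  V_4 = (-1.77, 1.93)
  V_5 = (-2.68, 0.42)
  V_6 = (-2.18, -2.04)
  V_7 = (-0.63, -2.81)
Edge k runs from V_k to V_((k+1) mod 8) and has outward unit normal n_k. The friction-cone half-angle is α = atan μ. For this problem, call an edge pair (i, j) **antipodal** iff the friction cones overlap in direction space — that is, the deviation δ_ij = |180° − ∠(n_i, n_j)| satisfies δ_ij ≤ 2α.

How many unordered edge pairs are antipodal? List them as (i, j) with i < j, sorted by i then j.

count = 4; pairs: (0,4), (1,5), (2,6), (3,7)

α = atan 0.15 = 8.53°;  2α = 17.06°
n_0 = (+0.9533, -0.3021)
n_1 = (+0.9425, +0.3341)
n_2 = (+0.1940, +0.9810)
n_3 = (-0.5220, +0.8529)
n_4 = (-0.8565, +0.5162)
n_5 = (-0.9800, -0.1992)
n_6 = (-0.4449, -0.8956)
n_7 = (+0.4743, -0.8804)
  (0,1): δ = 142.90°  ·
  (0,2): δ = 83.61°  ·
  (0,3): δ = 40.95°  ·
  (0,4): δ = 13.49°  ✓
  (0,5): δ = 29.07°  ·
  (0,6): δ = 81.17°  ·
  (0,7): δ = 135.90°  ·
  (1,2): δ = 120.71°  ·
  (1,3): δ = 78.05°  ·
  (1,4): δ = 50.59°  ·
  (1,5): δ = 8.03°  ✓
  (1,6): δ = 44.06°  ·
  (1,7): δ = 98.79°  ·
  (2,3): δ = 137.34°  ·
  (2,4): δ = 109.89°  ·
  (2,5): δ = 67.32°  ·
  (2,6): δ = 15.23°  ✓
  (2,7): δ = 39.50°  ·
  (3,4): δ = 152.54°  ·
  (3,5): δ = 109.98°  ·
  (3,6): δ = 57.89°  ·
  (3,7): δ = 3.16°  ✓
  (4,5): δ = 137.44°  ·
  (4,6): δ = 85.34°  ·
  (4,7): δ = 30.61°  ·
  (5,6): δ = 127.91°  ·
  (5,7): δ = 73.18°  ·
  (6,7): δ = 125.27°  ·
antipodal pairs: 4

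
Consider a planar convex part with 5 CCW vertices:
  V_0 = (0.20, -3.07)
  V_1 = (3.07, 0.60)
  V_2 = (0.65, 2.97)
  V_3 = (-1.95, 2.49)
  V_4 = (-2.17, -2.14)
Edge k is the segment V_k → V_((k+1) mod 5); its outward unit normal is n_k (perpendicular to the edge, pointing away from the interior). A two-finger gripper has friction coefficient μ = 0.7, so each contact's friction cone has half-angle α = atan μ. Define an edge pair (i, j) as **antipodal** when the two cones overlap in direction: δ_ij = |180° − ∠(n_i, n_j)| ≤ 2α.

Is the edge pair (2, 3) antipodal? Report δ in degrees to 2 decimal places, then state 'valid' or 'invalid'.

α = atan 0.7 = 34.99°;  2α = 69.98°
edge 2: e_2 = (-2.60, -0.48);  n_2 = (-0.1815, +0.9834)
edge 3: e_3 = (-0.22, -4.63);  n_3 = (-0.9989, +0.0475)
∠(n_2, n_3) = 76.82°
δ = |180° − 76.82°| = 103.18°
103.18° > 2α = 69.98°  →  invalid

δ = 103.18°, invalid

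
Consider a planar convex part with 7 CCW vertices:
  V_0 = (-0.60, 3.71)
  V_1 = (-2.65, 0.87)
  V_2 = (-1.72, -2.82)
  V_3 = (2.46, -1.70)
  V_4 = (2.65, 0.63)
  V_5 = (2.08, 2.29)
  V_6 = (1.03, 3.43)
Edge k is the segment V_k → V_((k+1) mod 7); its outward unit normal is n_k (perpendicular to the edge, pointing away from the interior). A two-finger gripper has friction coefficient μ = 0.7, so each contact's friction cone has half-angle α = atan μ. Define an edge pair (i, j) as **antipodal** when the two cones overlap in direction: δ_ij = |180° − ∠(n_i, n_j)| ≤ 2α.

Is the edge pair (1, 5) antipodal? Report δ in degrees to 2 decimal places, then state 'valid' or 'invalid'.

α = atan 0.7 = 34.99°;  2α = 69.98°
edge 1: e_1 = (+0.93, -3.69);  n_1 = (-0.9697, -0.2444)
edge 5: e_5 = (-1.05, +1.14);  n_5 = (+0.7355, +0.6775)
∠(n_1, n_5) = 151.50°
δ = |180° − 151.50°| = 28.50°
28.50° ≤ 2α = 69.98°  →  valid

δ = 28.50°, valid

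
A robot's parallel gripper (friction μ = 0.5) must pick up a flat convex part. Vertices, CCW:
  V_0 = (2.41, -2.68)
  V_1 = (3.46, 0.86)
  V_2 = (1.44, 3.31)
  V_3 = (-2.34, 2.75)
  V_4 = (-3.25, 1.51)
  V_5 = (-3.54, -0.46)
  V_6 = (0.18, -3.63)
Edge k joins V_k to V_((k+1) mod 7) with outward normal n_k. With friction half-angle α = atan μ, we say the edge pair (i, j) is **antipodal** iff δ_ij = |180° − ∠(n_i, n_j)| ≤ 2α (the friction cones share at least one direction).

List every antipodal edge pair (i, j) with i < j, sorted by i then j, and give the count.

count = 7; pairs: (0,3), (0,4), (1,4), (1,5), (2,5), (2,6), (3,6)

α = atan 0.5 = 26.57°;  2α = 53.13°
n_0 = (+0.9587, -0.2844)
n_1 = (+0.7716, +0.6361)
n_2 = (-0.1465, +0.9892)
n_3 = (-0.8062, +0.5916)
n_4 = (-0.9893, +0.1456)
n_5 = (-0.6486, -0.7611)
n_6 = (+0.3919, -0.9200)
  (0,1): δ = 123.97°  ·
  (0,2): δ = 65.05°  ·
  (0,3): δ = 19.75°  ✓
  (0,4): δ = 8.15°  ✓
  (0,5): δ = 66.08°  ·
  (0,6): δ = 129.60°  ·
  (1,2): δ = 121.08°  ·
  (1,3): δ = 75.78°  ·
  (1,4): δ = 47.88°  ✓
  (1,5): δ = 10.06°  ✓
  (1,6): δ = 73.57°  ·
  (2,3): δ = 134.70°  ·
  (2,4): δ = 106.80°  ·
  (2,5): δ = 48.86°  ✓
  (2,6): δ = 14.65°  ✓
  (3,4): δ = 152.10°  ·
  (3,5): δ = 94.16°  ·
  (3,6): δ = 30.65°  ✓
  (4,5): δ = 122.06°  ·
  (4,6): δ = 58.55°  ·
  (5,6): δ = 116.49°  ·
antipodal pairs: 7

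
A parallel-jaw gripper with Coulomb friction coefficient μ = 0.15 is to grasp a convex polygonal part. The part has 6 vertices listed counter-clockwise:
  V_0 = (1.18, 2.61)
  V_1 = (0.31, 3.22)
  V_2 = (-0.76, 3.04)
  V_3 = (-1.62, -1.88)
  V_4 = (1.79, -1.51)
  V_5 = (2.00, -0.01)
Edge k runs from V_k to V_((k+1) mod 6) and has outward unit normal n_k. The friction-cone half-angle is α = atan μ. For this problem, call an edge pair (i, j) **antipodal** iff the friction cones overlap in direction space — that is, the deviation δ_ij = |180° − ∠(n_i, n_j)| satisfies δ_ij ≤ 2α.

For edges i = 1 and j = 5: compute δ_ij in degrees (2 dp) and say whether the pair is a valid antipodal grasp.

δ = 97.83°, invalid

α = atan 0.15 = 8.53°;  2α = 17.06°
edge 1: e_1 = (-1.07, -0.18);  n_1 = (-0.1659, +0.9861)
edge 5: e_5 = (-0.82, +2.62);  n_5 = (+0.9544, +0.2987)
∠(n_1, n_5) = 82.17°
δ = |180° − 82.17°| = 97.83°
97.83° > 2α = 17.06°  →  invalid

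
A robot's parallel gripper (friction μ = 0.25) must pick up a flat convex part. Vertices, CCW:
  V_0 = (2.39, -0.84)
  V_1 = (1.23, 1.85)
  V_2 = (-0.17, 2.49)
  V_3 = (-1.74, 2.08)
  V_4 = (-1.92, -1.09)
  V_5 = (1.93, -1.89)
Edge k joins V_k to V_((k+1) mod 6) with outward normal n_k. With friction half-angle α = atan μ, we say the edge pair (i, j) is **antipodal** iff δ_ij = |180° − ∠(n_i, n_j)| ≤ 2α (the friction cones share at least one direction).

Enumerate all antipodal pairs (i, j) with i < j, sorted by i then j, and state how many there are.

α = atan 0.25 = 14.04°;  2α = 28.07°
n_0 = (+0.9183, +0.3960)
n_1 = (+0.4158, +0.9095)
n_2 = (-0.2527, +0.9676)
n_3 = (-0.9984, +0.0567)
n_4 = (-0.2034, -0.9791)
n_5 = (+0.9160, -0.4013)
  (0,1): δ = 137.89°  ·
  (0,2): δ = 98.69°  ·
  (0,3): δ = 26.58°  ✓
  (0,4): δ = 54.93°  ·
  (0,5): δ = 133.02°  ·
  (1,2): δ = 140.80°  ·
  (1,3): δ = 68.68°  ·
  (1,4): δ = 12.83°  ✓
  (1,5): δ = 90.91°  ·
  (2,3): δ = 107.89°  ·
  (2,4): δ = 26.37°  ✓
  (2,5): δ = 51.71°  ·
  (3,4): δ = 98.49°  ·
  (3,5): δ = 20.41°  ✓
  (4,5): δ = 101.92°  ·
antipodal pairs: 4

count = 4; pairs: (0,3), (1,4), (2,4), (3,5)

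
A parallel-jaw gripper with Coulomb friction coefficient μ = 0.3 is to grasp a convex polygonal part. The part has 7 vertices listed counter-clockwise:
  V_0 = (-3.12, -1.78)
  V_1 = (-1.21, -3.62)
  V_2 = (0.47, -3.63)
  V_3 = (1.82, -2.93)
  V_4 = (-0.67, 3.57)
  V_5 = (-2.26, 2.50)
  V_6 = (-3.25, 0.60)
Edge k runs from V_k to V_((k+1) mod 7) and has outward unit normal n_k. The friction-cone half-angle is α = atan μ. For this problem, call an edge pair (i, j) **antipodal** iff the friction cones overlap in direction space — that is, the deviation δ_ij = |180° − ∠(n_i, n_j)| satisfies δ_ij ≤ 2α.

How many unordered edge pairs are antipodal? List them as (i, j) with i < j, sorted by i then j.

count = 3; pairs: (0,3), (2,4), (3,6)

α = atan 0.3 = 16.70°;  2α = 33.40°
n_0 = (-0.6938, -0.7202)
n_1 = (-0.0060, -1.0000)
n_2 = (+0.4603, -0.8878)
n_3 = (+0.9338, +0.3577)
n_4 = (-0.5583, +0.8296)
n_5 = (-0.8868, +0.4621)
n_6 = (-0.9985, -0.0545)
  (0,1): δ = 136.41°  ·
  (0,2): δ = 108.66°  ·
  (0,3): δ = 25.11°  ✓
  (0,4): δ = 77.87°  ·
  (0,5): δ = 106.41°  ·
  (0,6): δ = 137.06°  ·
  (1,2): δ = 152.25°  ·
  (1,3): δ = 68.70°  ·
  (1,4): δ = 34.28°  ·
  (1,5): δ = 62.82°  ·
  (1,6): δ = 93.47°  ·
  (2,3): δ = 96.45°  ·
  (2,4): δ = 6.53°  ✓
  (2,5): δ = 35.07°  ·
  (2,6): δ = 65.72°  ·
  (3,4): δ = 77.02°  ·
  (3,5): δ = 48.48°  ·
  (3,6): δ = 17.83°  ✓
  (4,5): δ = 151.46°  ·
  (4,6): δ = 120.81°  ·
  (5,6): δ = 149.35°  ·
antipodal pairs: 3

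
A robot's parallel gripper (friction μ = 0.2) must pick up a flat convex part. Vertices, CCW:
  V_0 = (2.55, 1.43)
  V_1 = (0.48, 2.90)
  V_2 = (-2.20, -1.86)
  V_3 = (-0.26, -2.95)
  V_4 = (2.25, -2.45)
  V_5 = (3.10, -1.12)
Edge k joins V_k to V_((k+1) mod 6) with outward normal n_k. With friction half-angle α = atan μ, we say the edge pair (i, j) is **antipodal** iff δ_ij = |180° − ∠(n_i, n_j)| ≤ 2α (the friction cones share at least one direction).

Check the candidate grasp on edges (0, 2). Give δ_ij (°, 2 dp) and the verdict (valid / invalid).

α = atan 0.2 = 11.31°;  2α = 22.62°
edge 0: e_0 = (-2.07, +1.47);  n_0 = (+0.5790, +0.8153)
edge 2: e_2 = (+1.94, -1.09);  n_2 = (-0.4898, -0.8718)
∠(n_0, n_2) = 173.95°
δ = |180° − 173.95°| = 6.05°
6.05° ≤ 2α = 22.62°  →  valid

δ = 6.05°, valid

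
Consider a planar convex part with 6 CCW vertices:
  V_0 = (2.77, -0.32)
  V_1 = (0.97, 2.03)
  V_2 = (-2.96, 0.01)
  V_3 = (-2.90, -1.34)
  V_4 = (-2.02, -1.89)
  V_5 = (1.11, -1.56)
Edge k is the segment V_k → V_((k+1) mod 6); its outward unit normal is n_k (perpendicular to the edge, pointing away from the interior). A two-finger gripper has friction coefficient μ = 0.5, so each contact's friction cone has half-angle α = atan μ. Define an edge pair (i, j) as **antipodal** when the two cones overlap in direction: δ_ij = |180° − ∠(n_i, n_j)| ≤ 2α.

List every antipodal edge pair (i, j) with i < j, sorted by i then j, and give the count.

count = 4; pairs: (0,2), (0,3), (1,4), (1,5)

α = atan 0.5 = 26.57°;  2α = 53.13°
n_0 = (+0.7939, +0.6081)
n_1 = (-0.4571, +0.8894)
n_2 = (-0.9990, -0.0444)
n_3 = (-0.5300, -0.8480)
n_4 = (+0.1049, -0.9945)
n_5 = (+0.5985, -0.8012)
  (0,1): δ = 100.25°  ·
  (0,2): δ = 34.91°  ✓
  (0,3): δ = 20.54°  ✓
  (0,4): δ = 58.57°  ·
  (0,5): δ = 89.31°  ·
  (1,2): δ = 114.66°  ·
  (1,3): δ = 59.21°  ·
  (1,4): δ = 21.18°  ✓
  (1,5): δ = 9.56°  ✓
  (2,3): δ = 124.55°  ·
  (2,4): δ = 86.53°  ·
  (2,5): δ = 55.79°  ·
  (3,4): δ = 141.98°  ·
  (3,5): δ = 111.24°  ·
  (4,5): δ = 149.26°  ·
antipodal pairs: 4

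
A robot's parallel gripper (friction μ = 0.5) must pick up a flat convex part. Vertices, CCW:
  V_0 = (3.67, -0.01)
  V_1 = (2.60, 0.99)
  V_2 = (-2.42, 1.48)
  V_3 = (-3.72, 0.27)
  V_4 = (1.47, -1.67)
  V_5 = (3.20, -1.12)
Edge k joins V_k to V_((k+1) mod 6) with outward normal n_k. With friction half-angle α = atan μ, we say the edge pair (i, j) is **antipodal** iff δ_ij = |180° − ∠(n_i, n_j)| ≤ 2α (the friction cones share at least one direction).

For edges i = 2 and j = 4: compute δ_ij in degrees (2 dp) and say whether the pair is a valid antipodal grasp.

α = atan 0.5 = 26.57°;  2α = 53.13°
edge 2: e_2 = (-1.30, -1.21);  n_2 = (-0.6813, +0.7320)
edge 4: e_4 = (+1.73, +0.55);  n_4 = (+0.3030, -0.9530)
∠(n_2, n_4) = 154.69°
δ = |180° − 154.69°| = 25.31°
25.31° ≤ 2α = 53.13°  →  valid

δ = 25.31°, valid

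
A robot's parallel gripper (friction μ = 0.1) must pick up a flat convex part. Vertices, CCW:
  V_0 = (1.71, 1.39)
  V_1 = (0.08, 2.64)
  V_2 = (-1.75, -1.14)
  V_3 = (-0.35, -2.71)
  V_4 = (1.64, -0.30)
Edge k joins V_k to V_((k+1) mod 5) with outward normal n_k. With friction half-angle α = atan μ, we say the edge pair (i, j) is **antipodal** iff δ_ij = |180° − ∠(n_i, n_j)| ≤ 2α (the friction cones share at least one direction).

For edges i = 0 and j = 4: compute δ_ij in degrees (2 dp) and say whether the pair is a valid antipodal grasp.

α = atan 0.1 = 5.71°;  2α = 11.42°
edge 0: e_0 = (-1.63, +1.25);  n_0 = (+0.6085, +0.7935)
edge 4: e_4 = (+0.07, +1.69);  n_4 = (+0.9991, -0.0414)
∠(n_0, n_4) = 54.89°
δ = |180° − 54.89°| = 125.11°
125.11° > 2α = 11.42°  →  invalid

δ = 125.11°, invalid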